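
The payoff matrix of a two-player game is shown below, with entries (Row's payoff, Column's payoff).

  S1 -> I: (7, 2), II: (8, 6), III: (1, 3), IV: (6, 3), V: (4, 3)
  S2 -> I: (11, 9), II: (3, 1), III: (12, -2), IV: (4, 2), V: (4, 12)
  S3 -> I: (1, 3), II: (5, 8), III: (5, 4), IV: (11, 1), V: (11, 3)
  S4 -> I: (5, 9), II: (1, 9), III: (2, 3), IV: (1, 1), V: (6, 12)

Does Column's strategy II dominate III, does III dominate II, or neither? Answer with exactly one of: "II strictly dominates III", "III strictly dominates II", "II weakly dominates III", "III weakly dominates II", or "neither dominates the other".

Compare II to III across each opponent action: S1: 6>3, S2: 1>-2, S3: 8>4, S4: 9>3.
Every comparison favours II, so II strictly dominates III.

II strictly dominates III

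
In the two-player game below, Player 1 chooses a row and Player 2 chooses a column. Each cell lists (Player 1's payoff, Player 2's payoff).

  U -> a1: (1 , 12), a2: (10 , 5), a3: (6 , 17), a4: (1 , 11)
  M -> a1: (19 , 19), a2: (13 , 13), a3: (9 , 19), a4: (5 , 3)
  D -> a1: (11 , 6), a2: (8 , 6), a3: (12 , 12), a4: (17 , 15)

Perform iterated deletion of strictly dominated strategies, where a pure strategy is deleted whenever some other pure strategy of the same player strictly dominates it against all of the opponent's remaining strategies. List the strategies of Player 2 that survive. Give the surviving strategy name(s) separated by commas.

Row U is eliminated: M beats it against every remaining column (a1: 19>1, a2: 13>10, a3: 9>6, a4: 5>1).
For Player 2, a3 strictly dominates a2 on the remaining rows (M: 19>13, D: 12>6); eliminate a2.
Among the remaining strategies, none is strictly dominated by another pure strategy of the same player, so the elimination stops.
Surviving strategies — Player 1: {M, D}; Player 2: {a1, a3, a4}.

a1, a3, a4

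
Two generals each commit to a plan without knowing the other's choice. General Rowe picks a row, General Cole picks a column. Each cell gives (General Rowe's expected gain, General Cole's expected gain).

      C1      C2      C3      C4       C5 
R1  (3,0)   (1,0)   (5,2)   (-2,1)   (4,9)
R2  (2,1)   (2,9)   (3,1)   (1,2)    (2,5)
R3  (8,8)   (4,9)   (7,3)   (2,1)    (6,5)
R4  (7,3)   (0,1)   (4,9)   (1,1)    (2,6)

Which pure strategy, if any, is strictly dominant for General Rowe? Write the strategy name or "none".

R3 vs R1: C1: 8>3, C2: 4>1, C3: 7>5, C4: 2>-2, C5: 6>4.
R3 vs R2: C1: 8>2, C2: 4>2, C3: 7>3, C4: 2>1, C5: 6>2.
R3 vs R4: C1: 8>7, C2: 4>0, C3: 7>4, C4: 2>1, C5: 6>2.
R3 strictly beats every other strategy against every opponent action, so it is strictly dominant.

R3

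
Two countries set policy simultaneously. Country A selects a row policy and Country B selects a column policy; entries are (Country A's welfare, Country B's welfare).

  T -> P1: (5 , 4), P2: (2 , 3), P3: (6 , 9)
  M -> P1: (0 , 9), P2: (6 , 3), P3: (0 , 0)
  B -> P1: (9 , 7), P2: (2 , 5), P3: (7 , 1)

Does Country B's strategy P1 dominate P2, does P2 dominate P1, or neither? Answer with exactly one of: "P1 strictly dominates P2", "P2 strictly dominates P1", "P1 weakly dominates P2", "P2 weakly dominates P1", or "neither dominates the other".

P1's payoffs vs P2's, by Country A's action — T: 4>3, M: 9>3, B: 7>5.
Every comparison favours P1, so P1 strictly dominates P2.

P1 strictly dominates P2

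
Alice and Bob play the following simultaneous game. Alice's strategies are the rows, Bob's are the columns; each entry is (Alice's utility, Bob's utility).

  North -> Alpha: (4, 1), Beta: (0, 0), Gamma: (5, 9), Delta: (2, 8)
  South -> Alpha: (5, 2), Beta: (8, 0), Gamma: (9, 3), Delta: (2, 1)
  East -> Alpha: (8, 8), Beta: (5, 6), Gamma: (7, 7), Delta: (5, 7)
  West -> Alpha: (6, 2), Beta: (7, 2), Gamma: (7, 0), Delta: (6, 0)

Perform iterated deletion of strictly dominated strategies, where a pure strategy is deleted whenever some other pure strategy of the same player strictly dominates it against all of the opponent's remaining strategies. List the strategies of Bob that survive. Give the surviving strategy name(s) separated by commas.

Alpha, Beta, Gamma

Alice's strategy North is strictly dominated by East (Alpha: 8>4, Beta: 5>0, Gamma: 7>5, Delta: 5>2) and is removed.
Bob's strategy Delta is strictly dominated by Alpha (South: 2>1, East: 8>7, West: 2>0) and is removed.
Among the remaining strategies, none is strictly dominated by another pure strategy of the same player, so the elimination stops.
Surviving strategies — Alice: {South, East, West}; Bob: {Alpha, Beta, Gamma}.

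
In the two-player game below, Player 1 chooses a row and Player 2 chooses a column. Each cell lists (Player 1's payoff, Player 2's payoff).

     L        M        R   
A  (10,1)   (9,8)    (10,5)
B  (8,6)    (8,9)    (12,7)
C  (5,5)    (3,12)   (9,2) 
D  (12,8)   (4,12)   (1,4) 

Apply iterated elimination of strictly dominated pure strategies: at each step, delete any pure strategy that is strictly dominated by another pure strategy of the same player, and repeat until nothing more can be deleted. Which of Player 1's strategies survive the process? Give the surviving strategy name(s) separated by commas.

Row C is eliminated: A beats it against every remaining column (L: 10>5, M: 9>3, R: 10>9).
Column L is eliminated: M beats it against every remaining row (A: 8>1, B: 9>6, D: 12>8).
Player 1's strategy D is strictly dominated by A (M: 9>4, R: 10>1) and is removed.
Column R is eliminated: M beats it against every remaining row (A: 8>5, B: 9>7).
For Player 1, A strictly dominates B on the remaining columns (M: 9>8); eliminate B.
Among the remaining strategies, none is strictly dominated by another pure strategy of the same player, so the elimination stops.
Surviving strategies — Player 1: {A}; Player 2: {M}.

A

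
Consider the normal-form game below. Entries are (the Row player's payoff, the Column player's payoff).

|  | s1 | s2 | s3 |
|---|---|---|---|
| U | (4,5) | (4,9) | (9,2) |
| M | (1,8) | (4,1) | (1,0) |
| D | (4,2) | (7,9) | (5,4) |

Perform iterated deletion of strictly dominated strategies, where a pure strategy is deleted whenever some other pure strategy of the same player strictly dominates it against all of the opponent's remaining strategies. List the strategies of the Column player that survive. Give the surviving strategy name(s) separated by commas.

The Row player's strategy M is strictly dominated by D (s1: 4>1, s2: 7>4, s3: 5>1) and is removed.
The Column player's strategy s1 is strictly dominated by s2 (U: 9>5, D: 9>2) and is removed.
For the Column player, s2 strictly dominates s3 on the remaining rows (U: 9>2, D: 9>4); eliminate s3.
For the Row player, D strictly dominates U on the remaining columns (s2: 7>4); eliminate U.
Among the remaining strategies, none is strictly dominated by another pure strategy of the same player, so the elimination stops.
Surviving strategies — the Row player: {D}; the Column player: {s2}.

s2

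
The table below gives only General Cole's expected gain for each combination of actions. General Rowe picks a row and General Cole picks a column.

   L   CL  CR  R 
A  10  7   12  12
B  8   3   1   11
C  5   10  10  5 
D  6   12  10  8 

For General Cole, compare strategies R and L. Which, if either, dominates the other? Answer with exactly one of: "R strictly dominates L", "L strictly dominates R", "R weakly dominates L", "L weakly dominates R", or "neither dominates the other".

Compare R to L across each opponent action: A: 12>10, B: 11>8, C: 5=5, D: 8>6.
R is at least as good everywhere and strictly better somewhere (tied only at C), so R weakly but not strictly dominates L.

R weakly dominates L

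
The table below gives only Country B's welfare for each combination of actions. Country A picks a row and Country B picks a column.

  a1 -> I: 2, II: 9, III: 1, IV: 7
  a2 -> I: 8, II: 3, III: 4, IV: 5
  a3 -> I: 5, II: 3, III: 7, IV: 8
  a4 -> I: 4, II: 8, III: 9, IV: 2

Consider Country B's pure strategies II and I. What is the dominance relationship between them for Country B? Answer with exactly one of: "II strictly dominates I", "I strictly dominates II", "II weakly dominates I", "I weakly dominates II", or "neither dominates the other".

neither dominates the other

II's payoffs vs I's, by Country A's action — a1: 9>2, a2: 3<8, a3: 3<5, a4: 8>4.
II does better at a1, a4 but worse at a2, a3; neither strategy dominates the other.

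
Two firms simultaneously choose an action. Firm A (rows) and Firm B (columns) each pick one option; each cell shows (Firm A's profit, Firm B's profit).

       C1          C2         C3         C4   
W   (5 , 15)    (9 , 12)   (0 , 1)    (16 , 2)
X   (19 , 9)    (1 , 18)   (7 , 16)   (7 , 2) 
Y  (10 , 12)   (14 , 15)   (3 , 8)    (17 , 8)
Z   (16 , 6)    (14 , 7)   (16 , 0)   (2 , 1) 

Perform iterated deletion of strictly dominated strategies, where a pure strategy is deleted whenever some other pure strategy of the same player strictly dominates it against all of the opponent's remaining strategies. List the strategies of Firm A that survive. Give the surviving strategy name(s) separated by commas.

Row W is eliminated: Y beats it against every remaining column (C1: 10>5, C2: 14>9, C3: 3>0, C4: 17>16).
Firm B's strategy C1 is strictly dominated by C2 (X: 18>9, Y: 15>12, Z: 7>6) and is removed.
Column C3 is eliminated: C2 beats it against every remaining row (X: 18>16, Y: 15>8, Z: 7>0).
For Firm A, Y strictly dominates X on the remaining columns (C2: 14>1, C4: 17>7); eliminate X.
Column C4 is eliminated: C2 beats it against every remaining row (Y: 15>8, Z: 7>1).
Among the remaining strategies, none is strictly dominated by another pure strategy of the same player, so the elimination stops.
Surviving strategies — Firm A: {Y, Z}; Firm B: {C2}.

Y, Z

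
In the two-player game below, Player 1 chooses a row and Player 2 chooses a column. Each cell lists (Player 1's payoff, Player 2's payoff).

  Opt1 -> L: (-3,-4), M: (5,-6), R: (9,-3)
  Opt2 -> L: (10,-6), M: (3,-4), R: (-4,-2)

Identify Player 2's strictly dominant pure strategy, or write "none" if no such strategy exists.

R vs L: Opt1: -3>-4, Opt2: -2>-6.
R vs M: Opt1: -3>-6, Opt2: -2>-4.
R strictly beats every other strategy against every opponent action, so it is strictly dominant.

R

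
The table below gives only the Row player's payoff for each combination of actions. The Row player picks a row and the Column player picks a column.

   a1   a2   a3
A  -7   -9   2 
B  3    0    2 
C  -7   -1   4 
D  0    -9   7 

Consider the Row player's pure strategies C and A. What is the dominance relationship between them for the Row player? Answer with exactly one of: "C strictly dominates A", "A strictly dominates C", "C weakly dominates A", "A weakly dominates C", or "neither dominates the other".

C's payoffs vs A's, by the Column player's action — a1: -7=-7, a2: -1>-9, a3: 4>2.
C is at least as good everywhere and strictly better somewhere (tied only at a1), so C weakly but not strictly dominates A.

C weakly dominates A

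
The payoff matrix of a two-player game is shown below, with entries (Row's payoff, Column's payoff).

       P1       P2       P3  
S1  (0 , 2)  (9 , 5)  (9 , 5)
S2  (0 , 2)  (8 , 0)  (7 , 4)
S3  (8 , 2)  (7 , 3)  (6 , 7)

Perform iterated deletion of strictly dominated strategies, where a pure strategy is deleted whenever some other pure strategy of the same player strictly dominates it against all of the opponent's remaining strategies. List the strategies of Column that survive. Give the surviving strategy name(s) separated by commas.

For Column, P3 strictly dominates P1 on the remaining rows (S1: 5>2, S2: 4>2, S3: 7>2); eliminate P1.
Row's strategy S2 is strictly dominated by S1 (P2: 9>8, P3: 9>7) and is removed.
For Row, S1 strictly dominates S3 on the remaining columns (P2: 9>7, P3: 9>6); eliminate S3.
Among the remaining strategies, none is strictly dominated by another pure strategy of the same player, so the elimination stops.
Surviving strategies — Row: {S1}; Column: {P2, P3}.

P2, P3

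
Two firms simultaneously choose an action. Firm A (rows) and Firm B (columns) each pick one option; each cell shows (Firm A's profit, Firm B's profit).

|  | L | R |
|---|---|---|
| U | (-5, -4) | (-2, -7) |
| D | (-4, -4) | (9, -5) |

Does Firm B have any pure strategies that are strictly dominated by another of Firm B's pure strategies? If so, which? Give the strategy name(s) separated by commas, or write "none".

R

L is not dominated — it holds its own against R at U (-4>-7).
R: dominated, since L does at least as well everywhere (U: -4>-7, D: -4>-5).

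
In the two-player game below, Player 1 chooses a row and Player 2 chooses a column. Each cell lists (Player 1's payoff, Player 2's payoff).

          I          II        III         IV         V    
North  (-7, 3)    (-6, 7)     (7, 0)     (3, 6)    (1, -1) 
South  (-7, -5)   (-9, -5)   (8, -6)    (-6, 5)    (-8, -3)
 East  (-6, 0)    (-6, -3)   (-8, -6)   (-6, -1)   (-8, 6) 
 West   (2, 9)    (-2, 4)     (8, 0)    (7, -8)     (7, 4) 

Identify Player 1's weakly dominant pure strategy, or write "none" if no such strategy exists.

West vs North: I: 2>-7, II: -2>-6, III: 8>7, IV: 7>3, V: 7>1.
West vs South: I: 2>-7, II: -2>-9, III: 8=8, IV: 7>-6, V: 7>-8.
West vs East: I: 2>-6, II: -2>-6, III: 8>-8, IV: 7>-6, V: 7>-8.
West is at least as good as every other strategy against every opponent action, so it is weakly dominant.

West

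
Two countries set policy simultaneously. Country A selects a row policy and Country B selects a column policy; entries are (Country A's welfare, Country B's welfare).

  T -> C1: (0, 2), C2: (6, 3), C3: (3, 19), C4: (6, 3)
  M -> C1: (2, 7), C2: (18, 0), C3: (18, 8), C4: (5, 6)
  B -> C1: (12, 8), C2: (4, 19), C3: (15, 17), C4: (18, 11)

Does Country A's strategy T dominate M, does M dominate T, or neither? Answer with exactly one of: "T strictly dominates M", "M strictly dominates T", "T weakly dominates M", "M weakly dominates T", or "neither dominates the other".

T's payoffs vs M's, by Country B's action — C1: 0<2, C2: 6<18, C3: 3<18, C4: 6>5.
T does better at C4 but worse at C1, C2, C3; neither strategy dominates the other.

neither dominates the other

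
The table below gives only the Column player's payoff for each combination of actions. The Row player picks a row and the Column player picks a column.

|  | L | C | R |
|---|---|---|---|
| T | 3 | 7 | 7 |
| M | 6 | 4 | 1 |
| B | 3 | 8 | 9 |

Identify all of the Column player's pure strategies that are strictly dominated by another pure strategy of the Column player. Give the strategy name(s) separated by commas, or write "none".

L: no other strategy beats it everywhere (C at M (6>4); R at M (6>1)).
C is not dominated — it holds its own against L at T (7>3); R at T (7=7).
R: no other strategy beats it everywhere (L at T (7>3); C at T (7=7)).

none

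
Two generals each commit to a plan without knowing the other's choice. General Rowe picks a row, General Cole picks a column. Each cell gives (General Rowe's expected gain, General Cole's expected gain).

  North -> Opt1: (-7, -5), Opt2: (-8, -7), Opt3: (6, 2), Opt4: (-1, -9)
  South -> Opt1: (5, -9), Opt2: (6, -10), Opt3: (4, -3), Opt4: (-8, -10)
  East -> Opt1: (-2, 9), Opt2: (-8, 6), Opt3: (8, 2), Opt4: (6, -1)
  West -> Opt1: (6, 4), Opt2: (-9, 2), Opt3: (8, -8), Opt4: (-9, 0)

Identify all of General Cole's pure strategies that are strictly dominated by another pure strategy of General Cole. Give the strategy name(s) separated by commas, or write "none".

Nothing dominates Opt1: Opt2 at North (-5>-7); Opt3 at East (9>2); Opt4 at North (-5>-9).
Opt1 strictly dominates Opt2 — North: -5>-7, South: -9>-10, East: 9>6, West: 4>2.
Opt3: no other strategy beats it everywhere (Opt1 at North (2>-5); Opt2 at North (2>-7); Opt4 at North (2>-9)).
Opt4: dominated, since Opt1 does at least as well everywhere (North: -5>-9, South: -9>-10, East: 9>-1, West: 4>0).

Opt2, Opt4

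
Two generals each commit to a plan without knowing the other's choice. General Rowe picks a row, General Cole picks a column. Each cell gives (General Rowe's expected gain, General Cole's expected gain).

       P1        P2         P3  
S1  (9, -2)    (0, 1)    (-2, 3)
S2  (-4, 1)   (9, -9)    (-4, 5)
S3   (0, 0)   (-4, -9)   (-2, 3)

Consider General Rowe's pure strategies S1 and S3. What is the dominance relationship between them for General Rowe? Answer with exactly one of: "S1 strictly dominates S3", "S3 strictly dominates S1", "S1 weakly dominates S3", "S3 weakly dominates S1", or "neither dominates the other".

S1 weakly dominates S3

S1's payoffs vs S3's, by General Cole's action — P1: 9>0, P2: 0>-4, P3: -2=-2.
S1 is at least as good everywhere and strictly better somewhere (tied only at P3), so S1 weakly but not strictly dominates S3.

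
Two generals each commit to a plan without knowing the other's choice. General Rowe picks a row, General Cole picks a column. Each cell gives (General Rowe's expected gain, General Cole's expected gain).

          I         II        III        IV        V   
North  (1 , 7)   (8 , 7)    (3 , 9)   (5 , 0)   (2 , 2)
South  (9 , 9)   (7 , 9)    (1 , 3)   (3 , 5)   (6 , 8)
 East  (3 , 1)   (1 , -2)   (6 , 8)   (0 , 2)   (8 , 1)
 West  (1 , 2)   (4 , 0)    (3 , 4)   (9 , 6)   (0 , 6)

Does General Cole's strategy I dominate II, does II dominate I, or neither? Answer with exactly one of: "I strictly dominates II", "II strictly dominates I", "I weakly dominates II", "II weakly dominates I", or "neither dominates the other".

I weakly dominates II

Compare I to II across each choice by General Rowe: North: 7=7, South: 9=9, East: 1>-2, West: 2>0.
I is at least as good everywhere and strictly better somewhere (tied only at North, South), so I weakly but not strictly dominates II.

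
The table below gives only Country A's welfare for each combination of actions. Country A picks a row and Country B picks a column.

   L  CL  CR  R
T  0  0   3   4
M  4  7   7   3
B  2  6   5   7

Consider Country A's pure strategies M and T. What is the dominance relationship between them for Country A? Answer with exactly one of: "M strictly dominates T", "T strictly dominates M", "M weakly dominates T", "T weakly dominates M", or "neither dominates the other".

Compare M to T across each choice by Country B: L: 4>0, CL: 7>0, CR: 7>3, R: 3<4.
M does better at L, CL, CR but worse at R; neither strategy dominates the other.

neither dominates the other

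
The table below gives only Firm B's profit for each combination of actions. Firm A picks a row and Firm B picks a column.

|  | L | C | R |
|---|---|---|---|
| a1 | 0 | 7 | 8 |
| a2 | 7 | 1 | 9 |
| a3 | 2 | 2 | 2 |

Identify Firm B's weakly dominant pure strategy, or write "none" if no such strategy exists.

R

R vs L: a1: 8>0, a2: 9>7, a3: 2=2.
R vs C: a1: 8>7, a2: 9>1, a3: 2=2.
R is at least as good as every other strategy against every opponent action, so it is weakly dominant.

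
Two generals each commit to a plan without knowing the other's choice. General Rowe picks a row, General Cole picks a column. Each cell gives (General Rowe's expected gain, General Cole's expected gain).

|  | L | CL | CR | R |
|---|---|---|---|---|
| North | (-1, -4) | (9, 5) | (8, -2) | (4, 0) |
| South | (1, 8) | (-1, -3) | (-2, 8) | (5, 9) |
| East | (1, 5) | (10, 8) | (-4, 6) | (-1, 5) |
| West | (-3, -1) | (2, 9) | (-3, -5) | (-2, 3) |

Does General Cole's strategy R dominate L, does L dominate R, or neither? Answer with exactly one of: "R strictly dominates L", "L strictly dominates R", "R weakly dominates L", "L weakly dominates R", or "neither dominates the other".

Compare R to L across every action of General Rowe: North: 0>-4, South: 9>8, East: 5=5, West: 3>-1.
R is at least as good everywhere and strictly better somewhere (tied only at East), so R weakly but not strictly dominates L.

R weakly dominates L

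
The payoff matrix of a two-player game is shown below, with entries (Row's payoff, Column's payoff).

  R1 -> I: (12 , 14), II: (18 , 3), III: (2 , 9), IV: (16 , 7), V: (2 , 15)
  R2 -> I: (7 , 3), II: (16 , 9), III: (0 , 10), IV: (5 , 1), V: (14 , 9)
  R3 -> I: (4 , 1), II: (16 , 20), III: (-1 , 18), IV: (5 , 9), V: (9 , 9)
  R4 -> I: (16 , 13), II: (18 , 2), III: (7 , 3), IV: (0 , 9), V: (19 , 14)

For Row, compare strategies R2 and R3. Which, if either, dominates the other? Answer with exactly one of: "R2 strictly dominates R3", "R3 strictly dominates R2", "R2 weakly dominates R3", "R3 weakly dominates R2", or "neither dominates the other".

Compare R2 to R3 across each choice by Column: I: 7>4, II: 16=16, III: 0>-1, IV: 5=5, V: 14>9.
R2 is at least as good everywhere and strictly better somewhere (tied only at II, IV), so R2 weakly but not strictly dominates R3.

R2 weakly dominates R3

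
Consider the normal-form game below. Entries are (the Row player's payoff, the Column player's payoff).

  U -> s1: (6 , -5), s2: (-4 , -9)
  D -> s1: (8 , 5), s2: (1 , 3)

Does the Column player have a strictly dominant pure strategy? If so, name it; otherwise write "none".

s1 vs s2: U: -5>-9, D: 5>3.
s1 strictly beats every other strategy against every opponent action, so it is strictly dominant.

s1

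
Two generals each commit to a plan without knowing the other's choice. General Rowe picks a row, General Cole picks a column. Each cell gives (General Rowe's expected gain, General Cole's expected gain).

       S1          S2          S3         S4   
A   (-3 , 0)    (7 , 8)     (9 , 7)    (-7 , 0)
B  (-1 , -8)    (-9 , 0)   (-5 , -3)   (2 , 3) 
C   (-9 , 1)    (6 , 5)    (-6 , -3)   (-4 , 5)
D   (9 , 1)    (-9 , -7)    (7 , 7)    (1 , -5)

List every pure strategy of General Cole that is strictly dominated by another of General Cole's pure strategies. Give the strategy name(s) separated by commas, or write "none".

Nothing dominates S1: S2 at D (1>-7); S3 at C (1>-3); S4 at A (0=0).
Nothing dominates S2: S1 at A (8>0); S3 at A (8>7); S4 at A (8>0).
S3: no other strategy beats it everywhere (S1 at A (7>0); S2 at D (7>-7); S4 at A (7>0)).
S4 is not dominated — it holds its own against S1 at A (0=0); S2 at B (3>0); S3 at B (3>-3).

none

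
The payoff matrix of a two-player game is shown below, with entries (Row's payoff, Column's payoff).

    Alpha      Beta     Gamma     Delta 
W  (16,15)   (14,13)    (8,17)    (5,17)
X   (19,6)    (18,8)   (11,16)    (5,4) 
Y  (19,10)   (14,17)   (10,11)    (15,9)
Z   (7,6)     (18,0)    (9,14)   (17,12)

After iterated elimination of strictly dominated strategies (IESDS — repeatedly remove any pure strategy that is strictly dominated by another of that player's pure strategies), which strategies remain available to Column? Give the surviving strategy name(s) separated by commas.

Gamma

For Column, Gamma strictly dominates Alpha on the remaining rows (W: 17>15, X: 16>6, Y: 11>10, Z: 14>6); eliminate Alpha.
Row's strategy W is strictly dominated by Z (Beta: 18>14, Gamma: 9>8, Delta: 17>5) and is removed.
Column's strategy Delta is strictly dominated by Gamma (X: 16>4, Y: 11>9, Z: 14>12) and is removed.
Row's strategy Y is strictly dominated by X (Beta: 18>14, Gamma: 11>10) and is removed.
Column Beta is eliminated: Gamma beats it against every remaining row (X: 16>8, Z: 14>0).
Row's strategy Z is strictly dominated by X (Gamma: 11>9) and is removed.
Among the remaining strategies, none is strictly dominated by another pure strategy of the same player, so the elimination stops.
Surviving strategies — Row: {X}; Column: {Gamma}.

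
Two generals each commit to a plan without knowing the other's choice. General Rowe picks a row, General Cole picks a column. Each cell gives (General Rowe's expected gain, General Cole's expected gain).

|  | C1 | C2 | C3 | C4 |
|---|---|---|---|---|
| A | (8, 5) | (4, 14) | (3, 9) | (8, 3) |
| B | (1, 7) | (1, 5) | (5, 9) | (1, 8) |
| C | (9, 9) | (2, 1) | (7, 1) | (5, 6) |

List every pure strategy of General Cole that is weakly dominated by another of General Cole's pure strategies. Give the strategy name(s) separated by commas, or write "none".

none

C1 is not dominated — it holds its own against C2 at B (7>5); C3 at C (9>1); C4 at A (5>3).
C2 is not dominated — it holds its own against C1 at A (14>5); C3 at A (14>9); C4 at A (14>3).
C3: no other strategy beats it everywhere (C1 at A (9>5); C2 at B (9>5); C4 at A (9>3)).
C4 is not dominated — it holds its own against C1 at B (8>7); C2 at B (8>5); C3 at C (6>1).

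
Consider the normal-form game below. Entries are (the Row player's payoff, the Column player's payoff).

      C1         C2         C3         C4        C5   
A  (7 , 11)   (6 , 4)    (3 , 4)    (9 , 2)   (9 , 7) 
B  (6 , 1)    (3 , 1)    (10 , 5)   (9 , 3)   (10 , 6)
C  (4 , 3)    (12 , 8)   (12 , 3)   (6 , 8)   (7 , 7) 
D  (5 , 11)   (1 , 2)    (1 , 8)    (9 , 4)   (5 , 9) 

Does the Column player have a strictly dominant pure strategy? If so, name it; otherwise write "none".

none

C1 fails to dominate C2 at B (1=1).
C2 fails to dominate C1 at A (4<11).
C3 fails to dominate C1 at A (4<11).
C4 fails to dominate C1 at A (2<11).
C5 fails to dominate C1 at A (7<11).
No single strategy dominates all the others.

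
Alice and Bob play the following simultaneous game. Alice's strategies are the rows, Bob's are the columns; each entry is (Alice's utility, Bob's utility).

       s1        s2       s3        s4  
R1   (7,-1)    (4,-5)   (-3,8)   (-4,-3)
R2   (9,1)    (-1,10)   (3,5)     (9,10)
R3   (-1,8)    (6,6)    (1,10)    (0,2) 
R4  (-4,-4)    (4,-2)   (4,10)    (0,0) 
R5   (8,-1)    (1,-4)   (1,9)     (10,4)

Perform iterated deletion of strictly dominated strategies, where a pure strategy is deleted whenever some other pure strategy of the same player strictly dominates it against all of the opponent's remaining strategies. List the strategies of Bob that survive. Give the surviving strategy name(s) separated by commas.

For Bob, s3 strictly dominates s1 on the remaining rows (R1: 8>-1, R2: 5>1, R3: 10>8, R4: 10>-4, R5: 9>-1); eliminate s1.
For Alice, R3 strictly dominates R1 on the remaining columns (s2: 6>4, s3: 1>-3, s4: 0>-4); eliminate R1.
Among the remaining strategies, none is strictly dominated by another pure strategy of the same player, so the elimination stops.
Surviving strategies — Alice: {R2, R3, R4, R5}; Bob: {s2, s3, s4}.

s2, s3, s4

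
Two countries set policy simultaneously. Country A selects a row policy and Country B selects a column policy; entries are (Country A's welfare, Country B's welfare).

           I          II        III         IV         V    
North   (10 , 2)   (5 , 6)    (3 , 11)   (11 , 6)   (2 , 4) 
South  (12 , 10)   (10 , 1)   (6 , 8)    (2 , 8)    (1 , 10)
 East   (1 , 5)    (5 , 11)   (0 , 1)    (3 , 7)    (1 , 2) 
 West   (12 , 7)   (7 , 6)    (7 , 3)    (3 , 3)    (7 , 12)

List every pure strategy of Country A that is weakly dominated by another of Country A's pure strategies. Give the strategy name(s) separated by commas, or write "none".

North: no other strategy beats it everywhere (South at IV (11>2); East at I (10>1); West at IV (11>3)).
South is not dominated — it holds its own against North at I (12>10); East at I (12>1); West at II (10>7).
North weakly dominates East — I: 10>1, II: 5=5, III: 3>0, IV: 11>3, V: 2>1.
West: no other strategy beats it everywhere (North at I (12>10); South at III (7>6); East at I (12>1)).

East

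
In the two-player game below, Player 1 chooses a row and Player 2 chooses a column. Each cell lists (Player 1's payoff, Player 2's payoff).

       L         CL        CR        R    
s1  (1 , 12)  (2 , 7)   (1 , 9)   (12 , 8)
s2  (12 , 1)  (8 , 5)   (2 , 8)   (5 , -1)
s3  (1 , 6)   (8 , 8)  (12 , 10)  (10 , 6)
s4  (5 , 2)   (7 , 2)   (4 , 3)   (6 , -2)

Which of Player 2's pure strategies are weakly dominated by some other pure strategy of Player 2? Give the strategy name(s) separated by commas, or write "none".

Nothing dominates L: CL at s1 (12>7); CR at s1 (12>9); R at s1 (12>8).
CL is weakly dominated by CR (s1: 9>7, s2: 8>5, s3: 10>8, s4: 3>2).
CR is not dominated — it holds its own against L at s2 (8>1); CL at s1 (9>7); R at s1 (9>8).
R is weakly dominated by L (s1: 12>8, s2: 1>-1, s3: 6=6, s4: 2>-2).

CL, R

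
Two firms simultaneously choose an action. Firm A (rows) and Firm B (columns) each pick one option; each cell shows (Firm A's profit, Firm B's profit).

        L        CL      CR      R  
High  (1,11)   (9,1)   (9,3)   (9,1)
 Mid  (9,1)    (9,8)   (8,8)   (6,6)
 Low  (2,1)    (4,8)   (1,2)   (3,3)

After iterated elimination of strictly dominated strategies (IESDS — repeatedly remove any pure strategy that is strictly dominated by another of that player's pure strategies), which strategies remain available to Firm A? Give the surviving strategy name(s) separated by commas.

Row Low is eliminated: Mid beats it against every remaining column (L: 9>2, CL: 9>4, CR: 8>1, R: 6>3).
For Firm B, CR strictly dominates R on the remaining rows (High: 3>1, Mid: 8>6); eliminate R.
Among the remaining strategies, none is strictly dominated by another pure strategy of the same player, so the elimination stops.
Surviving strategies — Firm A: {High, Mid}; Firm B: {L, CL, CR}.

High, Mid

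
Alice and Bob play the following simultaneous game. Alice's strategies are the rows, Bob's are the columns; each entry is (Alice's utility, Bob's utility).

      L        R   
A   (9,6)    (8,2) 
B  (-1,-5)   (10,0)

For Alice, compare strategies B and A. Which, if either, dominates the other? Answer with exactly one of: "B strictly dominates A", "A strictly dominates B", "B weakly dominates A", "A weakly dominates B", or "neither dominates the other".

neither dominates the other

Compare B to A across every action of Bob: L: -1<9, R: 10>8.
B does better at R but worse at L; neither strategy dominates the other.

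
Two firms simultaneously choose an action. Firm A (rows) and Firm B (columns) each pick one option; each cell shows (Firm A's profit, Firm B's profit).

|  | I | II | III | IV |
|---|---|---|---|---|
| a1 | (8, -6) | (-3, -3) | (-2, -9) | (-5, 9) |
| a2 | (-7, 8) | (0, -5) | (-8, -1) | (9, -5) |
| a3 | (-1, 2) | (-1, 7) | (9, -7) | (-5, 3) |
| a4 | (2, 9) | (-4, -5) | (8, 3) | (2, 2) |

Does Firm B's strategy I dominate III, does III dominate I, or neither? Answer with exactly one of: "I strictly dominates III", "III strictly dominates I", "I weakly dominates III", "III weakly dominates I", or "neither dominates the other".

I's payoffs vs III's, by Firm A's action — a1: -6>-9, a2: 8>-1, a3: 2>-7, a4: 9>3.
I gives a strictly higher payoff against each choice by Firm A, so I strictly dominates III.

I strictly dominates III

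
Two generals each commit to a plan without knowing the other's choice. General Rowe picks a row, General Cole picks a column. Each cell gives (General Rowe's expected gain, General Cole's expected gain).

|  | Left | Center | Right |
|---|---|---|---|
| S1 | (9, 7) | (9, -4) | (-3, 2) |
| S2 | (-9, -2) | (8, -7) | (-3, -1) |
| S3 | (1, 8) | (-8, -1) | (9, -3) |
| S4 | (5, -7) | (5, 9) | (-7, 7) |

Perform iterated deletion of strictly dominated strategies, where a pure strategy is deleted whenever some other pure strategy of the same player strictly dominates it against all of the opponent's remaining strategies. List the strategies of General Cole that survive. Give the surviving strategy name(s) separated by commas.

Left

For General Rowe, S1 strictly dominates S4 on the remaining columns (Left: 9>5, Center: 9>5, Right: -3>-7); eliminate S4.
General Cole's strategy Center is strictly dominated by Left (S1: 7>-4, S2: -2>-7, S3: 8>-1) and is removed.
General Rowe's strategy S2 is strictly dominated by S3 (Left: 1>-9, Right: 9>-3) and is removed.
General Cole's strategy Right is strictly dominated by Left (S1: 7>2, S3: 8>-3) and is removed.
For General Rowe, S1 strictly dominates S3 on the remaining columns (Left: 9>1); eliminate S3.
Among the remaining strategies, none is strictly dominated by another pure strategy of the same player, so the elimination stops.
Surviving strategies — General Rowe: {S1}; General Cole: {Left}.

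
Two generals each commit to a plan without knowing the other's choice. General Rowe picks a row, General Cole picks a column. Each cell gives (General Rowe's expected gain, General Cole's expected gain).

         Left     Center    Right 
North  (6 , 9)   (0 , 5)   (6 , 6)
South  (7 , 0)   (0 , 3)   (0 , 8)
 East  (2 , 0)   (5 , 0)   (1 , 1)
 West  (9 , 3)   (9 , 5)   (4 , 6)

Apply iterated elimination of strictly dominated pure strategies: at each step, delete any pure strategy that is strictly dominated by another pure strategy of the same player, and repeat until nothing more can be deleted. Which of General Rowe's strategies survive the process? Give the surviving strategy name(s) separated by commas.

North, West

For General Rowe, West strictly dominates South on the remaining columns (Left: 9>7, Center: 9>0, Right: 4>0); eliminate South.
General Rowe's strategy East is strictly dominated by West (Left: 9>2, Center: 9>5, Right: 4>1) and is removed.
General Cole's strategy Center is strictly dominated by Right (North: 6>5, West: 6>5) and is removed.
Among the remaining strategies, none is strictly dominated by another pure strategy of the same player, so the elimination stops.
Surviving strategies — General Rowe: {North, West}; General Cole: {Left, Right}.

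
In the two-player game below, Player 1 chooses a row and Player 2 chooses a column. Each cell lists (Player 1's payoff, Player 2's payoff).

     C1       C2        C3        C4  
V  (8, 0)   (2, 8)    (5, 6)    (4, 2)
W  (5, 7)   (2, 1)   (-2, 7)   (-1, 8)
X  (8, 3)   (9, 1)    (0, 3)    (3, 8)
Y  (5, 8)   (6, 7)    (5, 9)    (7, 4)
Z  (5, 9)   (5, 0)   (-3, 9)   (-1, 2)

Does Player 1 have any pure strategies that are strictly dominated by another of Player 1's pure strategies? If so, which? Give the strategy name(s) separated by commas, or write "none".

V: no other strategy beats it everywhere (W at C1 (8>5); X at C1 (8=8); Y at C1 (8>5); Z at C1 (8>5)).
W is strictly dominated by X (C1: 8>5, C2: 9>2, C3: 0>-2, C4: 3>-1).
Nothing dominates X: V at C1 (8=8); W at C1 (8>5); Y at C1 (8>5); Z at C1 (8>5).
Y: no other strategy beats it everywhere (V at C2 (6>2); W at C1 (5=5); X at C3 (5>0); Z at C1 (5=5)).
Z: dominated, since X does at least as well everywhere (C1: 8>5, C2: 9>5, C3: 0>-3, C4: 3>-1).

W, Z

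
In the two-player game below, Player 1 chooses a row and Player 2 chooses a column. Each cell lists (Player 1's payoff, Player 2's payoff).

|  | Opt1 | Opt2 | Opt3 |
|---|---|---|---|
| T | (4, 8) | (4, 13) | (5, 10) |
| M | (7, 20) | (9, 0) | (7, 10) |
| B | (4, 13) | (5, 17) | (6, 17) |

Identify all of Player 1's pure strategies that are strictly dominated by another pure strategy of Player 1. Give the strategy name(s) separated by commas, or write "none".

T: dominated, since M does at least as well everywhere (Opt1: 7>4, Opt2: 9>4, Opt3: 7>5).
M: no other strategy beats it everywhere (T at Opt1 (7>4); B at Opt1 (7>4)).
M strictly dominates B — Opt1: 7>4, Opt2: 9>5, Opt3: 7>6.

T, B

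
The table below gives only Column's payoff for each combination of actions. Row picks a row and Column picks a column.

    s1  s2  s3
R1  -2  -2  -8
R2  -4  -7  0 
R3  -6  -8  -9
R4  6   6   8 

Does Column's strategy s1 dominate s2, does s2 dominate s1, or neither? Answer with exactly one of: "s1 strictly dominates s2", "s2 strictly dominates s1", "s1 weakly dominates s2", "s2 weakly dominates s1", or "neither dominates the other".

Compare s1 to s2 across every action of Row: R1: -2=-2, R2: -4>-7, R3: -6>-8, R4: 6=6.
s1 is at least as good everywhere and strictly better somewhere (tied only at R1, R4), so s1 weakly but not strictly dominates s2.

s1 weakly dominates s2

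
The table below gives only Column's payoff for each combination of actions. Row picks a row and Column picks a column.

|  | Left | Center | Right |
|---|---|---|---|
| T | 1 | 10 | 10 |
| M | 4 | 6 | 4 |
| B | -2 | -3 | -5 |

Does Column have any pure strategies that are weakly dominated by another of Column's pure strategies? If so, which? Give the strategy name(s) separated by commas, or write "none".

Nothing dominates Left: Center at B (-2>-3); Right at B (-2>-5).
Center: no other strategy beats it everywhere (Left at T (10>1); Right at M (6>4)).
Center weakly dominates Right — T: 10=10, M: 6>4, B: -3>-5.

Right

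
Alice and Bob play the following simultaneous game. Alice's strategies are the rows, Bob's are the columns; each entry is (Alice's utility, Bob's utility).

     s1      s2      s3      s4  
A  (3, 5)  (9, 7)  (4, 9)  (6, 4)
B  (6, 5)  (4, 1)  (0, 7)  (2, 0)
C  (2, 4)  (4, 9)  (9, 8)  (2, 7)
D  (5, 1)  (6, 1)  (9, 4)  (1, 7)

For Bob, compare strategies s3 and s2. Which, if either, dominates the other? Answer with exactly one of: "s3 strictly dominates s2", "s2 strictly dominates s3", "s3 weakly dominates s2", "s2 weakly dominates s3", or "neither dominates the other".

neither dominates the other

s3's payoffs vs s2's, by Alice's action — A: 9>7, B: 7>1, C: 8<9, D: 4>1.
s3 does better at A, B, D but worse at C; neither strategy dominates the other.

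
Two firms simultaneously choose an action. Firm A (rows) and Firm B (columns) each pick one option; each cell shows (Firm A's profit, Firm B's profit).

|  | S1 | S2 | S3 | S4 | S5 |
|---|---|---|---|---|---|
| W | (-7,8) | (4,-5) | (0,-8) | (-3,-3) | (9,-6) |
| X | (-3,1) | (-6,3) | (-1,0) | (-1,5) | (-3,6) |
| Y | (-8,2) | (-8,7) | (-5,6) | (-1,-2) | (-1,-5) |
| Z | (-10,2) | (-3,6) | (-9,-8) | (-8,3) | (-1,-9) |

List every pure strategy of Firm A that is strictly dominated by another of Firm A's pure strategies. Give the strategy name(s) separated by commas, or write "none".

Z

Nothing dominates W: X at S2 (4>-6); Y at S1 (-7>-8); Z at S1 (-7>-10).
X: no other strategy beats it everywhere (W at S1 (-3>-7); Y at S1 (-3>-8); Z at S1 (-3>-10)).
Y is not dominated — it holds its own against W at S4 (-1>-3); X at S4 (-1=-1); Z at S1 (-8>-10).
W strictly dominates Z — S1: -7>-10, S2: 4>-3, S3: 0>-9, S4: -3>-8, S5: 9>-1.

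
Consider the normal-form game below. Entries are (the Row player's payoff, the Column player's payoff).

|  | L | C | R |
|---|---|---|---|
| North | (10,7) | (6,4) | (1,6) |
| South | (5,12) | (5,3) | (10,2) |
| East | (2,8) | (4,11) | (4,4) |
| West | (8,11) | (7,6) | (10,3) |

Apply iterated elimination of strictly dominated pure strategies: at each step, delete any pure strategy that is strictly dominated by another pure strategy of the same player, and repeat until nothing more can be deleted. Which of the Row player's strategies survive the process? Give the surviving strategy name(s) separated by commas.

North

Row East is eliminated: South beats it against every remaining column (L: 5>2, C: 5>4, R: 10>4).
Column C is eliminated: L beats it against every remaining row (North: 7>4, South: 12>3, West: 11>6).
For the Column player, L strictly dominates R on the remaining rows (North: 7>6, South: 12>2, West: 11>3); eliminate R.
The Row player's strategy South is strictly dominated by North (L: 10>5) and is removed.
Row West is eliminated: North beats it against every remaining column (L: 10>8).
Among the remaining strategies, none is strictly dominated by another pure strategy of the same player, so the elimination stops.
Surviving strategies — the Row player: {North}; the Column player: {L}.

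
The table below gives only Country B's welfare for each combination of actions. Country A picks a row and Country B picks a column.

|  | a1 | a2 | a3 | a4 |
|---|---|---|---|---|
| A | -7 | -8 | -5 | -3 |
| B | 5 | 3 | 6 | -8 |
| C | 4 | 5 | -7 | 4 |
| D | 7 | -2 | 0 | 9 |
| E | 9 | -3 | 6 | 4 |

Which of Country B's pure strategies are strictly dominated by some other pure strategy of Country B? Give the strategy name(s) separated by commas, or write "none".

a1 is not dominated — it holds its own against a2 at A (-7>-8); a3 at C (4>-7); a4 at B (5>-8).
Nothing dominates a2: a1 at C (5>4); a3 at C (5>-7); a4 at B (3>-8).
Nothing dominates a3: a1 at A (-5>-7); a2 at A (-5>-8); a4 at B (6>-8).
Nothing dominates a4: a1 at A (-3>-7); a2 at A (-3>-8); a3 at A (-3>-5).

none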